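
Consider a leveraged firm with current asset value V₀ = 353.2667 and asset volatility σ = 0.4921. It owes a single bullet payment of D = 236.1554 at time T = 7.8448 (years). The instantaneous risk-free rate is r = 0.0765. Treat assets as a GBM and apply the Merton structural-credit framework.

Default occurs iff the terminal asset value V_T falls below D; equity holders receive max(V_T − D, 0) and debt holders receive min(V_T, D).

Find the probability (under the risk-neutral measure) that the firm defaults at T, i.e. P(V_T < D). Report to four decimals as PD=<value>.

PD=0.4847

d₁ = [ln(V₀/D) + (r + σ²/2)T] / (σ√T)
   = [ln(353.2667/236.1554) + (0.0765 + 0.5·0.4921²)·7.8448] / (0.4921·√7.8448)
   = [0.402733 + 1.549985] / 1.378302 = 1.416757
d₂ = d₁ − σ√T = 1.416757 − 1.378302 = 0.038455
risk-neutral PD = N(−d₂) = N(-0.038455) = 0.484662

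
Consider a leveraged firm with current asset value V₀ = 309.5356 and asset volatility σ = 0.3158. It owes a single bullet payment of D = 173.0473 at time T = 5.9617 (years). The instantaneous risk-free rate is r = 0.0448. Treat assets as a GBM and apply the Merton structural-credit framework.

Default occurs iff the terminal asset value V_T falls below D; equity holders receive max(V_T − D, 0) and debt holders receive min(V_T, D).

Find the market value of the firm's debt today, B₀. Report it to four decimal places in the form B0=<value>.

B0=122.2901

d₁ = [ln(V₀/D) + (r + σ²/2)T] / (σ√T)
   = [ln(309.5356/173.0473) + (0.0448 + 0.5·0.3158²)·5.9617] / (0.3158·√5.9617)
   = [0.581508 + 0.564363] / 0.771076 = 1.486068
d₂ = d₁ − σ√T = 1.486068 − 0.771076 = 0.714992
N(d₁) = 0.931369,  N(d₂) = 0.762693,  e^(−rT) = 0.765609
E₀ = V₀·N(d₁) − D·e^(−rT)·N(d₂)
   = 309.5356·0.931369 − 173.0473·0.765609·0.762693 = 187.245463
B₀ = V₀ − E₀ = 309.5356 − 187.245463 = 122.290137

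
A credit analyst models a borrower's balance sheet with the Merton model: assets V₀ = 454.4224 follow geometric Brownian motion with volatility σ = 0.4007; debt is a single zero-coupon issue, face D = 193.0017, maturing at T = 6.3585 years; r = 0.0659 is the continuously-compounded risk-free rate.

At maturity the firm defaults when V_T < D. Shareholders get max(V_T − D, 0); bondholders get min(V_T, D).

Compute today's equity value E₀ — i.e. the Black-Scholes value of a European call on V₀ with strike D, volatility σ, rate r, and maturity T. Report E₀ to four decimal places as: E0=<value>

E0=338.4560

d₁ = [ln(V₀/D) + (r + σ²/2)T] / (σ√T)
   = [ln(454.4224/193.0017) + (0.0659 + 0.5·0.4007²)·6.3585] / (0.4007·√6.3585)
   = [0.856328 + 0.929487] / 1.010408 = 1.767420
d₂ = d₁ − σ√T = 1.767420 − 1.010408 = 0.757013
N(d₁) = 0.961421,  N(d₂) = 0.775479,  e^(−rT) = 0.657688
E₀ = V₀·N(d₁) − D·e^(−rT)·N(d₂)
   = 454.4224·0.961421 − 193.0017·0.657688·0.775479 = 338.455992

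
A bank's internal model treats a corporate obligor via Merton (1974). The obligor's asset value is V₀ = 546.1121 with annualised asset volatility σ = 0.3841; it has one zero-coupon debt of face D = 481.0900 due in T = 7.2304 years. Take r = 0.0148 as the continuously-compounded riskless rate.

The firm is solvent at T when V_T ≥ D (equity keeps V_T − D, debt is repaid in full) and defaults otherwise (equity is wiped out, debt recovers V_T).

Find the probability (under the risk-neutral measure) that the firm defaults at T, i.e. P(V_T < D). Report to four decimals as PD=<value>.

PD=0.6141

d₁ = [ln(V₀/D) + (r + σ²/2)T] / (σ√T)
   = [ln(546.1121/481.0900) + (0.0148 + 0.5·0.3841²)·7.2304] / (0.3841·√7.2304)
   = [0.126770 + 0.640371] / 1.032822 = 0.742762
d₂ = d₁ − σ√T = 0.742762 − 1.032822 = -0.290060
risk-neutral PD = N(−d₂) = N(0.290060) = 0.614115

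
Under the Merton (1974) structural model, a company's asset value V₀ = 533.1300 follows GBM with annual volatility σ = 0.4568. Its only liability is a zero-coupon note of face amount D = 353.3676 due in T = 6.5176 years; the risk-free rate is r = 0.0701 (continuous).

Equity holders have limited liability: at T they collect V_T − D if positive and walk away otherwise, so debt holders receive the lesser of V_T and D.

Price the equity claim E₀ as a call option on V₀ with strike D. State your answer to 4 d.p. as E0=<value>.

d₁ = [ln(V₀/D) + (r + σ²/2)T] / (σ√T)
   = [ln(533.1300/353.3676) + (0.0701 + 0.5·0.4568²)·6.5176] / (0.4568·√6.5176)
   = [0.411256 + 1.136885] / 1.166192 = 1.327519
d₂ = d₁ − σ√T = 1.327519 − 1.166192 = 0.161327
N(d₁) = 0.907831,  N(d₂) = 0.564082,  e^(−rT) = 0.633254
E₀ = V₀·N(d₁) − D·e^(−rT)·N(d₂)
   = 533.1300·0.907831 − 353.3676·0.633254·0.564082 = 357.766716

E0=357.7667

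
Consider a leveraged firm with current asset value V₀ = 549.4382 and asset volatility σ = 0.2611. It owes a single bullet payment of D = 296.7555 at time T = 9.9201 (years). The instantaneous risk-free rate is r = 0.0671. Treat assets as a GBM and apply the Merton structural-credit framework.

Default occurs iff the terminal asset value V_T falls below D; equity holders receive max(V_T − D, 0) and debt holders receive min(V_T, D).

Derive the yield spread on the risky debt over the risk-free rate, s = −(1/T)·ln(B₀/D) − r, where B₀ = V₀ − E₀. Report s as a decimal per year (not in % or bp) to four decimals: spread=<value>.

d₁ = [ln(V₀/D) + (r + σ²/2)T] / (σ√T)
   = [ln(549.4382/296.7555) + (0.0671 + 0.5·0.2611²)·9.9201] / (0.2611·√9.9201)
   = [0.615988 + 1.003781] / 0.822366 = 1.969646
d₂ = d₁ − σ√T = 1.969646 − 0.822366 = 1.147280
N(d₁) = 0.975561,  N(d₂) = 0.874367,  e^(−rT) = 0.513945
E₀ = V₀·N(d₁) − D·e^(−rT)·N(d₂)
   = 549.4382·0.975561 − 296.7555·0.513945·0.874367 = 402.655192
B₀ = V₀ − E₀ = 549.4382 − 402.655192 = 146.783008
spread = −(1/T)·ln(B₀/D) − r = −(1/9.9201)·ln(146.783008/296.7555) − 0.0671 = 0.00386231

spread=0.0039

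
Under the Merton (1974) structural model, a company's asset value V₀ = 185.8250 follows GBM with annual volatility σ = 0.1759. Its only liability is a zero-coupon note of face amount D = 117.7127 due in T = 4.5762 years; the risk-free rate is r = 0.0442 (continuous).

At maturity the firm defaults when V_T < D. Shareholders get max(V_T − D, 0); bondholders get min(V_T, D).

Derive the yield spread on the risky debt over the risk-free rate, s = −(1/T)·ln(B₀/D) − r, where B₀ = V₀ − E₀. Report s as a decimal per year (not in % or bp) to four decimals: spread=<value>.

d₁ = [ln(V₀/D) + (r + σ²/2)T] / (σ√T)
   = [ln(185.8250/117.7127) + (0.0442 + 0.5·0.1759²)·4.5762] / (0.1759·√4.5762)
   = [0.456558 + 0.273064] / 0.376286 = 1.939008
d₂ = d₁ − σ√T = 1.939008 − 0.376286 = 1.562722
N(d₁) = 0.973750,  N(d₂) = 0.940941,  e^(−rT) = 0.816876
E₀ = V₀·N(d₁) − D·e^(−rT)·N(d₂)
   = 185.8250·0.973750 − 117.7127·0.816876·0.940941 = 90.469307
B₀ = V₀ − E₀ = 185.8250 − 90.469307 = 95.355693
spread = −(1/T)·ln(B₀/D) − r = −(1/4.5762)·ln(95.355693/117.7127) − 0.0442 = 0.00182790

spread=0.0018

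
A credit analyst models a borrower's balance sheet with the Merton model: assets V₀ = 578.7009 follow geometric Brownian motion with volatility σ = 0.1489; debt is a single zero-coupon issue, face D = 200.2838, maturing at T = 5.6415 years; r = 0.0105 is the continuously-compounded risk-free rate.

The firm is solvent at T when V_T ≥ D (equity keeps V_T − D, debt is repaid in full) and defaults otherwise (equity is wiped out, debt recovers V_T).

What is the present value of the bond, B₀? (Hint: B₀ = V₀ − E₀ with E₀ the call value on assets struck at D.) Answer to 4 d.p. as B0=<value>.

B0=188.7403

d₁ = [ln(V₀/D) + (r + σ²/2)T] / (σ√T)
   = [ln(578.7009/200.2838) + (0.0105 + 0.5·0.1489²)·5.6415] / (0.1489·√5.6415)
   = [1.061050 + 0.121775] / 0.353665 = 3.344481
d₂ = d₁ − σ√T = 3.344481 − 0.353665 = 2.990816
N(d₁) = 0.999588,  N(d₂) = 0.998609,  e^(−rT) = 0.942485
E₀ = V₀·N(d₁) − D·e^(−rT)·N(d₂)
   = 578.7009·0.999588 − 200.2838·0.942485·0.998609 = 389.960584
B₀ = V₀ − E₀ = 578.7009 − 389.960584 = 188.740316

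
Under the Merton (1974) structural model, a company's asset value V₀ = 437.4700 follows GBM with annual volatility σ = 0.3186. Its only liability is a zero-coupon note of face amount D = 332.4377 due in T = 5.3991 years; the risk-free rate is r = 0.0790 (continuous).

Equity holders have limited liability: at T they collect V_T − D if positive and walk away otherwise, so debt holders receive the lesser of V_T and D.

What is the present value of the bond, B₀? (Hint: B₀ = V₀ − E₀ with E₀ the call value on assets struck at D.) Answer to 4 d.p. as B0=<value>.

B0=196.8817

d₁ = [ln(V₀/D) + (r + σ²/2)T] / (σ√T)
   = [ln(437.4700/332.4377) + (0.0790 + 0.5·0.3186²)·5.3991] / (0.3186·√5.3991)
   = [0.274556 + 0.700549] / 0.740298 = 1.317179
d₂ = d₁ − σ√T = 1.317179 − 0.740298 = 0.576882
N(d₁) = 0.906111,  N(d₂) = 0.717990,  e^(−rT) = 0.652771
E₀ = V₀·N(d₁) − D·e^(−rT)·N(d₂)
   = 437.4700·0.906111 − 332.4377·0.652771·0.717990 = 240.588294
B₀ = V₀ − E₀ = 437.4700 − 240.588294 = 196.881706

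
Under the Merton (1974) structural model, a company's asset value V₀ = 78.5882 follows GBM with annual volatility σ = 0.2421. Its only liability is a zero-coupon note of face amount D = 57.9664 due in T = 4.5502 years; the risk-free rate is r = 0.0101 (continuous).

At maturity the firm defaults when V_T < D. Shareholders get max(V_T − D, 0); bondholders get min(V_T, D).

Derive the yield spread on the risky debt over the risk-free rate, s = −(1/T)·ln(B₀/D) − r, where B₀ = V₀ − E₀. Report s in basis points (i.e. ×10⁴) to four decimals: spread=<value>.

spread=206.0599

d₁ = [ln(V₀/D) + (r + σ²/2)T] / (σ√T)
   = [ln(78.5882/57.9664) + (0.0101 + 0.5·0.2421²)·4.5502] / (0.2421·√4.5502)
   = [0.304358 + 0.179306] / 0.516428 = 0.936556
d₂ = d₁ − σ√T = 0.936556 − 0.516428 = 0.420128
N(d₁) = 0.825507,  N(d₂) = 0.662804,  e^(−rT) = 0.955083
E₀ = V₀·N(d₁) − D·e^(−rT)·N(d₂)
   = 78.5882·0.825507 − 57.9664·0.955083·0.662804 = 28.180440
B₀ = V₀ − E₀ = 78.5882 − 28.180440 = 50.407760
spread = −(1/T)·ln(B₀/D) − r = −(1/4.5502)·ln(50.407760/57.9664) − 0.0101 = 0.02060599
in basis points: 0.02060599 × 10⁴ = 206.0599 bp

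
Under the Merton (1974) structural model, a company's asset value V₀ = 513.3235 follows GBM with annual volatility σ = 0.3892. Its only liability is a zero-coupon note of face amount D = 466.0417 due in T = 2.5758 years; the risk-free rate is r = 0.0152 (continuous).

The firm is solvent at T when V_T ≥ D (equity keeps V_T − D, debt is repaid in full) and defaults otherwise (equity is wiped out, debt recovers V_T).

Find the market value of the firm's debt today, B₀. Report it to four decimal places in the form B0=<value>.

d₁ = [ln(V₀/D) + (r + σ²/2)T] / (σ√T)
   = [ln(513.3235/466.0417) + (0.0152 + 0.5·0.3892²)·2.5758] / (0.3892·√2.5758)
   = [0.096631 + 0.234239] / 0.624639 = 0.529698
d₂ = d₁ − σ√T = 0.529698 − 0.624639 = -0.094940
N(d₁) = 0.701839,  N(d₂) = 0.462181,  e^(−rT) = 0.961604
E₀ = V₀·N(d₁) − D·e^(−rT)·N(d₂)
   = 513.3235·0.701839 − 466.0417·0.961604·0.462181 = 153.145271
B₀ = V₀ − E₀ = 513.3235 − 153.145271 = 360.178229

B0=360.1782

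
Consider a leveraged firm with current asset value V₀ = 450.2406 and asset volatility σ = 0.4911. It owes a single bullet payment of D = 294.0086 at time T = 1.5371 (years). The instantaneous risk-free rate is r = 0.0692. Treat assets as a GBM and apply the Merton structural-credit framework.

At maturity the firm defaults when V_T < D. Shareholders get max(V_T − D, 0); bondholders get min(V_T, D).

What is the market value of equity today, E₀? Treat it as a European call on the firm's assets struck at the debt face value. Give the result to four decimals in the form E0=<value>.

E0=207.3813

d₁ = [ln(V₀/D) + (r + σ²/2)T] / (σ√T)
   = [ln(450.2406/294.0086) + (0.0692 + 0.5·0.4911²)·1.5371] / (0.4911·√1.5371)
   = [0.426173 + 0.291726] / 0.608865 = 1.179077
d₂ = d₁ − σ√T = 1.179077 − 0.608865 = 0.570212
N(d₁) = 0.880816,  N(d₂) = 0.715733,  e^(−rT) = 0.899094
E₀ = V₀·N(d₁) − D·e^(−rT)·N(d₂)
   = 450.2406·0.880816 − 294.0086·0.899094·0.715733 = 207.381310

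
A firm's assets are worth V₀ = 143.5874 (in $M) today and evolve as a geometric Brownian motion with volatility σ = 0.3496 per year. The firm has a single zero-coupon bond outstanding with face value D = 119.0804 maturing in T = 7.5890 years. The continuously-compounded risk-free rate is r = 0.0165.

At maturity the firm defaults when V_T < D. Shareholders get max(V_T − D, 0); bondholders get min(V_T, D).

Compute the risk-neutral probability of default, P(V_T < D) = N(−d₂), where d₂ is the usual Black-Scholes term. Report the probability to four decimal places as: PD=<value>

d₁ = [ln(V₀/D) + (r + σ²/2)T] / (σ√T)
   = [ln(143.5874/119.0804) + (0.0165 + 0.5·0.3496²)·7.5890] / (0.3496·√7.5890)
   = [0.187145 + 0.588983] / 0.963083 = 0.805879
d₂ = d₁ − σ√T = 0.805879 − 0.963083 = -0.157204
risk-neutral PD = N(−d₂) = N(0.157204) = 0.562458

PD=0.5625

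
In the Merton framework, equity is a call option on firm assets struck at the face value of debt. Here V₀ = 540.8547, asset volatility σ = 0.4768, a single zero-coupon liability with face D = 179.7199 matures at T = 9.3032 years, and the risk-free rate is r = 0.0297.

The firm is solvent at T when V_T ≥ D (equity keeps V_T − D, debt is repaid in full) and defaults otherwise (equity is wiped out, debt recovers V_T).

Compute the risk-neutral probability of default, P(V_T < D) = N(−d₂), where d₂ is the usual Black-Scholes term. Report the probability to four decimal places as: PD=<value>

d₁ = [ln(V₀/D) + (r + σ²/2)T] / (σ√T)
   = [ln(540.8547/179.7199) + (0.0297 + 0.5·0.4768²)·9.3032] / (0.4768·√9.3032)
   = [1.101751 + 1.333792] / 1.454295 = 1.674724
d₂ = d₁ − σ√T = 1.674724 − 1.454295 = 0.220430
risk-neutral PD = N(−d₂) = N(-0.220430) = 0.412768

PD=0.4128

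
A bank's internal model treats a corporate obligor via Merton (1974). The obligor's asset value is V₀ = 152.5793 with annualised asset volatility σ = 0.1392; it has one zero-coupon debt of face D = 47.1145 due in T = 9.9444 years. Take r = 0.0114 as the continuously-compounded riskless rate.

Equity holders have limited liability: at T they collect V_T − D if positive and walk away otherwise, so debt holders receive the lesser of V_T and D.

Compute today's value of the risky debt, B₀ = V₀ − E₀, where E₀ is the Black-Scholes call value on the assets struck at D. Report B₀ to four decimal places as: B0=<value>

d₁ = [ln(V₀/D) + (r + σ²/2)T] / (σ√T)
   = [ln(152.5793/47.1145) + (0.0114 + 0.5·0.1392²)·9.9444] / (0.1392·√9.9444)
   = [1.175104 + 0.209711] / 0.438964 = 3.154736
d₂ = d₁ − σ√T = 3.154736 − 0.438964 = 2.715772
N(d₁) = 0.999197,  N(d₂) = 0.996694,  e^(−rT) = 0.892824
E₀ = V₀·N(d₁) − D·e^(−rT)·N(d₂)
   = 152.5793·0.999197 − 47.1145·0.892824·0.996694 = 110.530874
B₀ = V₀ − E₀ = 152.5793 − 110.530874 = 42.048426

B0=42.0484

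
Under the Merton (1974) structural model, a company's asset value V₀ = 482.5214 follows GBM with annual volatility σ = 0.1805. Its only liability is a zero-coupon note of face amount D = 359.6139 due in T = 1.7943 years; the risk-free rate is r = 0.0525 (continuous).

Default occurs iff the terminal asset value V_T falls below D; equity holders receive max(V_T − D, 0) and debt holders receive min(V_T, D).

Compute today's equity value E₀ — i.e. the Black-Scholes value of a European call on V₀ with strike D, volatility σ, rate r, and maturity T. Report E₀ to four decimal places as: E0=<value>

d₁ = [ln(V₀/D) + (r + σ²/2)T] / (σ√T)
   = [ln(482.5214/359.6139) + (0.0525 + 0.5·0.1805²)·1.7943] / (0.1805·√1.7943)
   = [0.293994 + 0.123430] / 0.241782 = 1.726447
d₂ = d₁ − σ√T = 1.726447 − 0.241782 = 1.484664
N(d₁) = 0.957866,  N(d₂) = 0.931184,  e^(−rT) = 0.910100
E₀ = V₀·N(d₁) − D·e^(−rT)·N(d₂)
   = 482.5214·0.957866 − 359.6139·0.910100·0.931184 = 157.428986

E0=157.4290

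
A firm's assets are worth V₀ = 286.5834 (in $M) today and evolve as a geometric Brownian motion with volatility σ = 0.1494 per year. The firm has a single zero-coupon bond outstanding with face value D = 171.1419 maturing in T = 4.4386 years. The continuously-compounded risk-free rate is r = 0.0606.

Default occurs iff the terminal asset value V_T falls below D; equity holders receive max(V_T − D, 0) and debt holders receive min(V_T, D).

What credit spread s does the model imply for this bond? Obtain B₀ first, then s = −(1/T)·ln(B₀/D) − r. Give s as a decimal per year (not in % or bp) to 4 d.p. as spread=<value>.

spread=0.0002

d₁ = [ln(V₀/D) + (r + σ²/2)T] / (σ√T)
   = [ln(286.5834/171.1419) + (0.0606 + 0.5·0.1494²)·4.4386] / (0.1494·√4.4386)
   = [0.515537 + 0.318515] / 0.314756 = 2.649837
d₂ = d₁ − σ√T = 2.649837 − 0.314756 = 2.335081
N(d₁) = 0.995973,  N(d₂) = 0.990230,  e^(−rT) = 0.764159
E₀ = V₀·N(d₁) − D·e^(−rT)·N(d₂)
   = 286.5834·0.995973 − 171.1419·0.764159·0.990230 = 155.927472
B₀ = V₀ − E₀ = 286.5834 − 155.927472 = 130.655928
spread = −(1/T)·ln(B₀/D) − r = −(1/4.4386)·ln(130.655928/171.1419) − 0.0606 = 0.00021325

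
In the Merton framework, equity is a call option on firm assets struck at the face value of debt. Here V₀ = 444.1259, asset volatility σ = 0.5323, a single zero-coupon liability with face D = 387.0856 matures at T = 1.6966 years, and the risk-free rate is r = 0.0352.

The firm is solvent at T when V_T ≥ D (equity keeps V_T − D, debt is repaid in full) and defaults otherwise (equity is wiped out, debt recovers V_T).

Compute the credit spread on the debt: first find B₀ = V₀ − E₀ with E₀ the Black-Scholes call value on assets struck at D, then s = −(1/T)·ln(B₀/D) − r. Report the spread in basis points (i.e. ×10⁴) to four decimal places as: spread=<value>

spread=1339.5006

d₁ = [ln(V₀/D) + (r + σ²/2)T] / (σ√T)
   = [ln(444.1259/387.0856) + (0.0352 + 0.5·0.5323²)·1.6966] / (0.5323·√1.6966)
   = [0.137462 + 0.300080] / 0.693340 = 0.631065
d₂ = d₁ − σ√T = 0.631065 − 0.693340 = -0.062275
N(d₁) = 0.736001,  N(d₂) = 0.475172,  e^(−rT) = 0.942028
E₀ = V₀·N(d₁) − D·e^(−rT)·N(d₂)
   = 444.1259·0.736001 − 387.0856·0.942028·0.475172 = 153.607805
B₀ = V₀ − E₀ = 444.1259 − 153.607805 = 290.518095
spread = −(1/T)·ln(B₀/D) − r = −(1/1.6966)·ln(290.518095/387.0856) − 0.0352 = 0.13395006
in basis points: 0.13395006 × 10⁴ = 1339.5006 bp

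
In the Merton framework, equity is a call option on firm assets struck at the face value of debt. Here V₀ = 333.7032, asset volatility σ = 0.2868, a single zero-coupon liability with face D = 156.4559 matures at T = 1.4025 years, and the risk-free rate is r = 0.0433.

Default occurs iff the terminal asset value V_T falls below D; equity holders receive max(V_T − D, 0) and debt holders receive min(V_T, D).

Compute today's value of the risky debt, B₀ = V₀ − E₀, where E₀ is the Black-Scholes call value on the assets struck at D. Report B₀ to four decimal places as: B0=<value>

B0=147.0404

d₁ = [ln(V₀/D) + (r + σ²/2)T] / (σ√T)
   = [ln(333.7032/156.4559) + (0.0433 + 0.5·0.2868²)·1.4025] / (0.2868·√1.4025)
   = [0.757478 + 0.118409] / 0.339649 = 2.578799
d₂ = d₁ − σ√T = 2.578799 − 0.339649 = 2.239149
N(d₁) = 0.995043,  N(d₂) = 0.987427,  e^(−rT) = 0.941079
E₀ = V₀·N(d₁) − D·e^(−rT)·N(d₂)
   = 333.7032·0.995043 − 156.4559·0.941079·0.987427 = 186.662834
B₀ = V₀ − E₀ = 333.7032 − 186.662834 = 147.040366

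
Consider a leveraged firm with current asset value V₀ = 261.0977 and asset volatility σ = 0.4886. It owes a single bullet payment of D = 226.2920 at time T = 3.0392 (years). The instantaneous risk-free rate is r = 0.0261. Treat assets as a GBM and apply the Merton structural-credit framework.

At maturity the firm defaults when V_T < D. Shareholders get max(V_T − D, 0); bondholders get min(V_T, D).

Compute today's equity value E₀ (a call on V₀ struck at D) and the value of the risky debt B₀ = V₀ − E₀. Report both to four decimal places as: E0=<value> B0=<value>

E0=106.0197 B0=155.0780

d₁ = [ln(V₀/D) + (r + σ²/2)T] / (σ√T)
   = [ln(261.0977/226.2920) + (0.0261 + 0.5·0.4886²)·3.0392] / (0.4886·√3.0392)
   = [0.143068 + 0.442097] / 0.851791 = 0.686983
d₂ = d₁ − σ√T = 0.686983 − 0.851791 = -0.164809
N(d₁) = 0.753953,  N(d₂) = 0.434547,  e^(−rT) = 0.923741
E₀ = V₀·N(d₁) − D·e^(−rT)·N(d₂)
   = 261.0977·0.753953 − 226.2920·0.923741·0.434547 = 106.019703
B₀ = V₀ − E₀ = 261.0977 − 106.019703 = 155.077997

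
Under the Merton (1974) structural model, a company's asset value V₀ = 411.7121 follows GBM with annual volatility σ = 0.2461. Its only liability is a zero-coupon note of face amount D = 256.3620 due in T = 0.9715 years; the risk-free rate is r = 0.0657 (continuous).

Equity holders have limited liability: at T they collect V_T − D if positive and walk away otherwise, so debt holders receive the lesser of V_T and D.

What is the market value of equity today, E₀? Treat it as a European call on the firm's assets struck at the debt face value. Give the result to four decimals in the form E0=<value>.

E0=171.5559

d₁ = [ln(V₀/D) + (r + σ²/2)T] / (σ√T)
   = [ln(411.7121/256.3620) + (0.0657 + 0.5·0.2461²)·0.9715] / (0.2461·√0.9715)
   = [0.473734 + 0.093247] / 0.242568 = 2.337413
d₂ = d₁ − σ√T = 2.337413 − 0.242568 = 2.094845
N(d₁) = 0.990291,  N(d₂) = 0.981908,  e^(−rT) = 0.938167
E₀ = V₀·N(d₁) − D·e^(−rT)·N(d₂)
   = 411.7121·0.990291 − 256.3620·0.938167·0.981908 = 171.555937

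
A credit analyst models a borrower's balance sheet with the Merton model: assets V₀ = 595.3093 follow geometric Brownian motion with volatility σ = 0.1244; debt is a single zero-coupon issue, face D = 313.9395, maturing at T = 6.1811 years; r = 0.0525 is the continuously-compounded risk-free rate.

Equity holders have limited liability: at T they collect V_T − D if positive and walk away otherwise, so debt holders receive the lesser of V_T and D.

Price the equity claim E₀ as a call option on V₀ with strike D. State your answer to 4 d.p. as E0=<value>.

E0=368.3959

d₁ = [ln(V₀/D) + (r + σ²/2)T] / (σ√T)
   = [ln(595.3093/313.9395) + (0.0525 + 0.5·0.1244²)·6.1811] / (0.1244·√6.1811)
   = [0.639881 + 0.372335] / 0.309281 = 3.272803
d₂ = d₁ − σ√T = 3.272803 − 0.309281 = 2.963522
N(d₁) = 0.999468,  N(d₂) = 0.998479,  e^(−rT) = 0.722883
E₀ = V₀·N(d₁) − D·e^(−rT)·N(d₂)
   = 595.3093·0.999468 − 313.9395·0.722883·0.998479 = 368.395887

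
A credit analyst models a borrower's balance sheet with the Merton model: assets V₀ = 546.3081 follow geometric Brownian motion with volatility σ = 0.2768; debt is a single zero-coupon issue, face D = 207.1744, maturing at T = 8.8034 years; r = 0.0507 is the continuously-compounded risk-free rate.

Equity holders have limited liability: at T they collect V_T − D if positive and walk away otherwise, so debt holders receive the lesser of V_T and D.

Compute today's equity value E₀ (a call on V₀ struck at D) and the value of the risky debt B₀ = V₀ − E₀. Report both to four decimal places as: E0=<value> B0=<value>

E0=417.2991 B0=129.0090

d₁ = [ln(V₀/D) + (r + σ²/2)T] / (σ√T)
   = [ln(546.3081/207.1744) + (0.0507 + 0.5·0.2768²)·8.8034] / (0.2768·√8.8034)
   = [0.969622 + 0.783583] / 0.821280 = 2.134722
d₂ = d₁ − σ√T = 2.134722 − 0.821280 = 1.313442
N(d₁) = 0.983608,  N(d₂) = 0.905483,  e^(−rT) = 0.639971
E₀ = V₀·N(d₁) − D·e^(−rT)·N(d₂)
   = 546.3081·0.983608 − 207.1744·0.639971·0.905483 = 417.299080
B₀ = V₀ − E₀ = 546.3081 − 417.299080 = 129.009020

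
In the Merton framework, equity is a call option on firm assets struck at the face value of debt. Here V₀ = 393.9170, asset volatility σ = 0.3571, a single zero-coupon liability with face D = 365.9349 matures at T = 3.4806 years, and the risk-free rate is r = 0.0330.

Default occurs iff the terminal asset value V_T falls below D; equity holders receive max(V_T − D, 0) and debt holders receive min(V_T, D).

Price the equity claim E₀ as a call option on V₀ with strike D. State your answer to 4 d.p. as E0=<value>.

E0=131.3933

d₁ = [ln(V₀/D) + (r + σ²/2)T] / (σ√T)
   = [ln(393.9170/365.9349) + (0.0330 + 0.5·0.3571²)·3.4806] / (0.3571·√3.4806)
   = [0.073685 + 0.336784] / 0.666219 = 0.616116
d₂ = d₁ − σ√T = 0.616116 − 0.666219 = -0.050102
N(d₁) = 0.731091,  N(d₂) = 0.480020,  e^(−rT) = 0.891491
E₀ = V₀·N(d₁) − D·e^(−rT)·N(d₂)
   = 393.9170·0.731091 − 365.9349·0.891491·0.480020 = 131.393282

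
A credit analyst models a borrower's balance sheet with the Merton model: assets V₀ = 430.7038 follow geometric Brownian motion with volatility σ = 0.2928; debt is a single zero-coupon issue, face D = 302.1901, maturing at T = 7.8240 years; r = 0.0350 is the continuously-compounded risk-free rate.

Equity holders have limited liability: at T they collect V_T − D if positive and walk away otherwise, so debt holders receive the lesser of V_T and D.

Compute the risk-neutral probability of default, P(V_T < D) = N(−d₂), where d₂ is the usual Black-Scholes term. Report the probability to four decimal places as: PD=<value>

d₁ = [ln(V₀/D) + (r + σ²/2)T] / (σ√T)
   = [ln(430.7038/302.1901) + (0.0350 + 0.5·0.2928²)·7.8240] / (0.2928·√7.8240)
   = [0.354364 + 0.609223] / 0.819003 = 1.176537
d₂ = d₁ − σ√T = 1.176537 − 0.819003 = 0.357534
risk-neutral PD = N(−d₂) = N(-0.357534) = 0.360346

PD=0.3603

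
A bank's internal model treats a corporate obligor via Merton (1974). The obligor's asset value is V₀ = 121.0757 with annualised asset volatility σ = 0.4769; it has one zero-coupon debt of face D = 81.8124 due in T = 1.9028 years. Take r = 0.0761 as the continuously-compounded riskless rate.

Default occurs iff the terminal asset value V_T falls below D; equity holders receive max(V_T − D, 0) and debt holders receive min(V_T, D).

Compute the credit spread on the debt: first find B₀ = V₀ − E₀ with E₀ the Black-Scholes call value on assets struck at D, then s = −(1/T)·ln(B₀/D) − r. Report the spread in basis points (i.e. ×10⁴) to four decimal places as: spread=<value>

spread=538.3870

d₁ = [ln(V₀/D) + (r + σ²/2)T] / (σ√T)
   = [ln(121.0757/81.8124) + (0.0761 + 0.5·0.4769²)·1.9028] / (0.4769·√1.9028)
   = [0.391987 + 0.361183] / 0.657845 = 1.144905
d₂ = d₁ − σ√T = 1.144905 − 0.657845 = 0.487060
N(d₁) = 0.873876,  N(d₂) = 0.686892,  e^(−rT) = 0.865193
E₀ = V₀·N(d₁) − D·e^(−rT)·N(d₂)
   = 121.0757·0.873876 − 81.8124·0.865193·0.686892 = 57.184512
B₀ = V₀ − E₀ = 121.0757 − 57.184512 = 63.891188
spread = −(1/T)·ln(B₀/D) − r = −(1/1.9028)·ln(63.891188/81.8124) − 0.0761 = 0.05383870
in basis points: 0.05383870 × 10⁴ = 538.3870 bp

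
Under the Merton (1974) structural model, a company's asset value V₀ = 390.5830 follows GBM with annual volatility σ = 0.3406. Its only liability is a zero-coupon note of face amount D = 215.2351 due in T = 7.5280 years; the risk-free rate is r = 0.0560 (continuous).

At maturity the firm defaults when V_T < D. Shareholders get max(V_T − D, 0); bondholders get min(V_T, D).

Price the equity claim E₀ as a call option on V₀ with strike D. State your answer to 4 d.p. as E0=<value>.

E0=263.7265

d₁ = [ln(V₀/D) + (r + σ²/2)T] / (σ√T)
   = [ln(390.5830/215.2351) + (0.0560 + 0.5·0.3406²)·7.5280] / (0.3406·√7.5280)
   = [0.595910 + 0.858223] / 0.934511 = 1.556036
d₂ = d₁ − σ√T = 1.556036 − 0.934511 = 0.621525
N(d₁) = 0.940150,  N(d₂) = 0.732873,  e^(−rT) = 0.656017
E₀ = V₀·N(d₁) − D·e^(−rT)·N(d₂)
   = 390.5830·0.940150 − 215.2351·0.656017·0.732873 = 263.726543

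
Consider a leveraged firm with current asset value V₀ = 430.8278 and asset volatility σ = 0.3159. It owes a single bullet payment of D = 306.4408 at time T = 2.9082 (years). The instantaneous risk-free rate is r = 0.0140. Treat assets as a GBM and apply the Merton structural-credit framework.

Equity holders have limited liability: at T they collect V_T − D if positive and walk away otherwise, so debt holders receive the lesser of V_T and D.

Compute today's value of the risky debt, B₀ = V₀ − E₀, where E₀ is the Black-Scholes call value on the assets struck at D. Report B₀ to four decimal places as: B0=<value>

B0=267.7283

d₁ = [ln(V₀/D) + (r + σ²/2)T] / (σ√T)
   = [ln(430.8278/306.4408) + (0.0140 + 0.5·0.3159²)·2.9082] / (0.3159·√2.9082)
   = [0.340684 + 0.185824] / 0.538718 = 0.977333
d₂ = d₁ − σ√T = 0.977333 − 0.538718 = 0.438615
N(d₁) = 0.835798,  N(d₂) = 0.669530,  e^(−rT) = 0.960103
E₀ = V₀·N(d₁) − D·e^(−rT)·N(d₂)
   = 430.8278·0.835798 − 306.4408·0.960103·0.669530 = 163.099487
B₀ = V₀ − E₀ = 430.8278 − 163.099487 = 267.728313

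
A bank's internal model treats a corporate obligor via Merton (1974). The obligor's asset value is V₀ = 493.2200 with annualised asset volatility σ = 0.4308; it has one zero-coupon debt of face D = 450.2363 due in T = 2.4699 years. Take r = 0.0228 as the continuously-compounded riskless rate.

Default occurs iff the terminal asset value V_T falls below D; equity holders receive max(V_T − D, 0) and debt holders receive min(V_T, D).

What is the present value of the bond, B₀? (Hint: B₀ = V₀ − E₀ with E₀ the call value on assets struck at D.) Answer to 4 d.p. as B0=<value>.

d₁ = [ln(V₀/D) + (r + σ²/2)T] / (σ√T)
   = [ln(493.2200/450.2363) + (0.0228 + 0.5·0.4308²)·2.4699] / (0.4308·√2.4699)
   = [0.091183 + 0.285506] / 0.677042 = 0.556375
d₂ = d₁ − σ√T = 0.556375 − 0.677042 = -0.120666
N(d₁) = 0.711023,  N(d₂) = 0.451978,  e^(−rT) = 0.945243
E₀ = V₀·N(d₁) − D·e^(−rT)·N(d₂)
   = 493.2200·0.711023 − 450.2363·0.945243·0.451978 = 158.336899
B₀ = V₀ − E₀ = 493.2200 − 158.336899 = 334.883101

B0=334.8831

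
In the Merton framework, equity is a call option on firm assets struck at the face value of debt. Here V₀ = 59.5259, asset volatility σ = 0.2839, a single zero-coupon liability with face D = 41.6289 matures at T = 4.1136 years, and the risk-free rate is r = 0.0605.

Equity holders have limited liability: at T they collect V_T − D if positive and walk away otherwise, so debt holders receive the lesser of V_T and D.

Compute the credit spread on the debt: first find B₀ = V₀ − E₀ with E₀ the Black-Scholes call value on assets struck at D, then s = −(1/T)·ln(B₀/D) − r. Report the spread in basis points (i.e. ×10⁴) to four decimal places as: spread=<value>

spread=142.9095

d₁ = [ln(V₀/D) + (r + σ²/2)T] / (σ√T)
   = [ln(59.5259/41.6289) + (0.0605 + 0.5·0.2839²)·4.1136] / (0.2839·√4.1136)
   = [0.357617 + 0.414649] / 0.575806 = 1.341191
d₂ = d₁ − σ√T = 1.341191 − 0.575806 = 0.765384
N(d₁) = 0.910071,  N(d₂) = 0.777979,  e^(−rT) = 0.779679
E₀ = V₀·N(d₁) − D·e^(−rT)·N(d₂)
   = 59.5259·0.910071 − 41.6289·0.779679·0.777979 = 28.921782
B₀ = V₀ − E₀ = 59.5259 − 28.921782 = 30.604118
spread = −(1/T)·ln(B₀/D) − r = −(1/4.1136)·ln(30.604118/41.6289) − 0.0605 = 0.01429095
in basis points: 0.01429095 × 10⁴ = 142.9095 bp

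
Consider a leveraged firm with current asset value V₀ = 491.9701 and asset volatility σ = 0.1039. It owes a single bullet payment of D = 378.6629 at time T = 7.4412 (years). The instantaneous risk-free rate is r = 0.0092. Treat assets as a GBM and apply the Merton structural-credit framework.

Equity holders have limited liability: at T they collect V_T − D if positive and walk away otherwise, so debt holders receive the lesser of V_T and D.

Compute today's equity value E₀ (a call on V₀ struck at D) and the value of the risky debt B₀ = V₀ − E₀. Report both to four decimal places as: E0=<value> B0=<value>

E0=145.4355 B0=346.5346

d₁ = [ln(V₀/D) + (r + σ²/2)T] / (σ√T)
   = [ln(491.9701/378.6629) + (0.0092 + 0.5·0.1039²)·7.4412] / (0.1039·√7.4412)
   = [0.261772 + 0.108624] / 0.283424 = 1.306858
d₂ = d₁ − σ√T = 1.306858 − 0.283424 = 1.023434
N(d₁) = 0.904370,  N(d₂) = 0.846949,  e^(−rT) = 0.933832
E₀ = V₀·N(d₁) − D·e^(−rT)·N(d₂)
   = 491.9701·0.904370 − 378.6629·0.933832·0.846949 = 145.435459
B₀ = V₀ − E₀ = 491.9701 − 145.435459 = 346.534641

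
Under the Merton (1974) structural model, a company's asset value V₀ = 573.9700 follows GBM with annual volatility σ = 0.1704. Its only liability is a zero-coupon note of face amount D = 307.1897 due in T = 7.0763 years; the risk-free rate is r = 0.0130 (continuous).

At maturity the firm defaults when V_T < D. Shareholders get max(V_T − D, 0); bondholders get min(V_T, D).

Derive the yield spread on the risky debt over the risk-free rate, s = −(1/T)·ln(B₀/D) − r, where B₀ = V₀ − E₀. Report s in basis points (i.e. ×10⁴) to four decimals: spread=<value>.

d₁ = [ln(V₀/D) + (r + σ²/2)T] / (σ√T)
   = [ln(573.9700/307.1897) + (0.0130 + 0.5·0.1704²)·7.0763] / (0.1704·√7.0763)
   = [0.625112 + 0.194726] / 0.453286 = 1.808653
d₂ = d₁ − σ√T = 1.808653 − 0.453286 = 1.355367
N(d₁) = 0.964748,  N(d₂) = 0.912350,  e^(−rT) = 0.912113
E₀ = V₀·N(d₁) − D·e^(−rT)·N(d₂)
   = 573.9700·0.964748 − 307.1897·0.912113·0.912350 = 298.103469
B₀ = V₀ − E₀ = 573.9700 − 298.103469 = 275.866531
spread = −(1/T)·ln(B₀/D) − r = −(1/7.0763)·ln(275.866531/307.1897) − 0.0130 = 0.00219838
in basis points: 0.00219838 × 10⁴ = 21.9838 bp

spread=21.9838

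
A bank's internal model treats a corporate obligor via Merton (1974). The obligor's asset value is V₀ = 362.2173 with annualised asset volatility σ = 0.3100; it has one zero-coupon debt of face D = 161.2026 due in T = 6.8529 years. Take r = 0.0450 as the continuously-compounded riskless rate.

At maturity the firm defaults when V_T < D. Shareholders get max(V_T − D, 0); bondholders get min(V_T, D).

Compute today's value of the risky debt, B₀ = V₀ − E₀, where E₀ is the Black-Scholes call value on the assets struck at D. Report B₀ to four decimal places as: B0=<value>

d₁ = [ln(V₀/D) + (r + σ²/2)T] / (σ√T)
   = [ln(362.2173/161.2026) + (0.0450 + 0.5·0.3100²)·6.8529] / (0.3100·√6.8529)
   = [0.809582 + 0.637662] / 0.811519 = 1.783377
d₂ = d₁ − σ√T = 1.783377 − 0.811519 = 0.971857
N(d₁) = 0.962737,  N(d₂) = 0.834439,  e^(−rT) = 0.734636
E₀ = V₀·N(d₁) − D·e^(−rT)·N(d₂)
   = 362.2173·0.962737 − 161.2026·0.734636·0.834439 = 249.901552
B₀ = V₀ − E₀ = 362.2173 − 249.901552 = 112.315748

B0=112.3157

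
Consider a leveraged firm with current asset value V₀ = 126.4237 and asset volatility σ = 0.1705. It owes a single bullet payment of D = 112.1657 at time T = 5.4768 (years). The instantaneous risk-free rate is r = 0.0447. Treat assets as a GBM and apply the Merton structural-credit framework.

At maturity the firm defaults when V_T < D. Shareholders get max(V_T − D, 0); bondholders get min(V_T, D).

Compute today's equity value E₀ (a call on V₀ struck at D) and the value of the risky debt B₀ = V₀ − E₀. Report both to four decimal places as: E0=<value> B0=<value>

E0=42.6837 B0=83.7400

d₁ = [ln(V₀/D) + (r + σ²/2)T] / (σ√T)
   = [ln(126.4237/112.1657) + (0.0447 + 0.5·0.1705²)·5.4768] / (0.1705·√5.4768)
   = [0.119662 + 0.324419] / 0.399014 = 1.112946
d₂ = d₁ − σ√T = 1.112946 − 0.399014 = 0.713932
N(d₁) = 0.867134,  N(d₂) = 0.762365,  e^(−rT) = 0.782851
E₀ = V₀·N(d₁) − D·e^(−rT)·N(d₂)
   = 126.4237·0.867134 − 112.1657·0.782851·0.762365 = 42.683744
B₀ = V₀ − E₀ = 126.4237 − 42.683744 = 83.739956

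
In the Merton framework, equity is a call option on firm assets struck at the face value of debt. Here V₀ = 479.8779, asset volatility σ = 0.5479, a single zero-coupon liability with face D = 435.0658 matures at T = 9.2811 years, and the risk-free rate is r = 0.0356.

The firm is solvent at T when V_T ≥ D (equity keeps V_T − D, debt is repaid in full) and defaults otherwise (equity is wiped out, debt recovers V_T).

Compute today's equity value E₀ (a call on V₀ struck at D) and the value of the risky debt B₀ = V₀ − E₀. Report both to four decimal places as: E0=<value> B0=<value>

d₁ = [ln(V₀/D) + (r + σ²/2)T] / (σ√T)
   = [ln(479.8779/435.0658) + (0.0356 + 0.5·0.5479²)·9.2811] / (0.5479·√9.2811)
   = [0.098034 + 1.723474] / 1.669172 = 1.091265
d₂ = d₁ − σ√T = 1.091265 − 1.669172 = -0.577907
N(d₁) = 0.862422,  N(d₂) = 0.281664,  e^(−rT) = 0.718631
E₀ = V₀·N(d₁) − D·e^(−rT)·N(d₂)
   = 479.8779·0.862422 − 435.0658·0.718631·0.281664 = 325.794574
B₀ = V₀ − E₀ = 479.8779 − 325.794574 = 154.083326

E0=325.7946 B0=154.0833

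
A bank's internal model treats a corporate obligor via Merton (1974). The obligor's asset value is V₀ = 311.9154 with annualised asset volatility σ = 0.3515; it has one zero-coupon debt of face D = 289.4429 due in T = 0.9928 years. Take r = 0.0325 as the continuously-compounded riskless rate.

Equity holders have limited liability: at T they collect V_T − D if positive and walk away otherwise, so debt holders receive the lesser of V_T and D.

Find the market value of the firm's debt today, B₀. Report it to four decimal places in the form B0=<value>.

d₁ = [ln(V₀/D) + (r + σ²/2)T] / (σ√T)
   = [ln(311.9154/289.4429) + (0.0325 + 0.5·0.3515²)·0.9928] / (0.3515·√0.9928)
   = [0.074774 + 0.093597] / 0.350232 = 0.480742
d₂ = d₁ − σ√T = 0.480742 − 0.350232 = 0.130509
N(d₁) = 0.684650,  N(d₂) = 0.551918,  e^(−rT) = 0.968249
E₀ = V₀·N(d₁) − D·e^(−rT)·N(d₂)
   = 311.9154·0.684650 − 289.4429·0.968249·0.551918 = 58.876222
B₀ = V₀ − E₀ = 311.9154 − 58.876222 = 253.039178

B0=253.0392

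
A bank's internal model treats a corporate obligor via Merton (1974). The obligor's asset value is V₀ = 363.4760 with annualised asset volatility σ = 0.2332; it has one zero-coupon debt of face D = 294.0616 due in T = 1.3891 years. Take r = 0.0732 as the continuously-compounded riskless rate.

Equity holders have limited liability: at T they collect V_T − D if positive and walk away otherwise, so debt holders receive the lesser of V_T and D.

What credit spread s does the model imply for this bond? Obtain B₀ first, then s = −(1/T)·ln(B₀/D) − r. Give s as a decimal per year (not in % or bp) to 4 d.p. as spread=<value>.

d₁ = [ln(V₀/D) + (r + σ²/2)T] / (σ√T)
   = [ln(363.4760/294.0616) + (0.0732 + 0.5·0.2332²)·1.3891] / (0.2332·√1.3891)
   = [0.211924 + 0.139453] / 0.274850 = 1.278434
d₂ = d₁ − σ√T = 1.278434 − 0.274850 = 1.003585
N(d₁) = 0.899452,  N(d₂) = 0.842211,  e^(−rT) = 0.903317
E₀ = V₀·N(d₁) − D·e^(−rT)·N(d₂)
   = 363.4760·0.899452 − 294.0616·0.903317·0.842211 = 103.212141
B₀ = V₀ − E₀ = 363.4760 − 103.212141 = 260.263859
spread = −(1/T)·ln(B₀/D) − r = −(1/1.3891)·ln(260.263859/294.0616) − 0.0732 = 0.01469382

spread=0.0147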